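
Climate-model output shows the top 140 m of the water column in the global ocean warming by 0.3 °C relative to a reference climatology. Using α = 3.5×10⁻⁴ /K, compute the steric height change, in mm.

14.7 mm

Δh = αΔT·H = 3.5×10⁻⁴ × 0.3 × 140 = 0.01470 m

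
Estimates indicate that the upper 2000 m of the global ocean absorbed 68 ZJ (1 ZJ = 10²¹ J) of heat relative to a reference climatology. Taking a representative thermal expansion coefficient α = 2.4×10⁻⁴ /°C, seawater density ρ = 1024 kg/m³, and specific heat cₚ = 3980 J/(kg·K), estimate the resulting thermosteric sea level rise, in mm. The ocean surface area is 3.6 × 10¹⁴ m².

Δh ≈ 11 mm

Per unit area: Q = 68×10²¹ / (3.6×10¹⁴) ≈ 1.889×10⁸ J/m²
Δh = αQ/(ρcₚ) = 2.4×10⁻⁴ × 1.889×10⁸ / (1024 × 3980) ≈ 0.011124 m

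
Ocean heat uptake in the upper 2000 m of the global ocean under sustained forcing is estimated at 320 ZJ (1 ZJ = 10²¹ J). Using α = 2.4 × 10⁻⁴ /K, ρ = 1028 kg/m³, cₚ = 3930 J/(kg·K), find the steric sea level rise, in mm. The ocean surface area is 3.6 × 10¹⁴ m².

Δh ≈ 52.8 mm

Per unit area: Q = 320×10²¹ / (3.6×10¹⁴) ≈ 8.889×10⁸ J/m²
Δh = αQ/(ρcₚ) = 2.4×10⁻⁴ × 8.889×10⁸ / (1028 × 3930) ≈ 0.052805 m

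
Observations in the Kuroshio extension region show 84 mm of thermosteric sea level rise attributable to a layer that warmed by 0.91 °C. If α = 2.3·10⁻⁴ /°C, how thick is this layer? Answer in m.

H ≈ 401 m

H = Δh/(αΔT) = 0.084 / (2.3×10⁻⁴ × 0.91) ≈ 401.3 m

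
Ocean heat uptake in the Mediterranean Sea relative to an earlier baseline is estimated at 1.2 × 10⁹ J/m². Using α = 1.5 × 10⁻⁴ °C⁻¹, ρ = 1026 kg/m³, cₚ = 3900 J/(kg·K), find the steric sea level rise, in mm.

Δh = 45.0 mm

Δh = αQ/(ρcₚ) = 1.5×10⁻⁴ × 1.2×10⁹ / (1026 × 3900) ≈ 0.044984 m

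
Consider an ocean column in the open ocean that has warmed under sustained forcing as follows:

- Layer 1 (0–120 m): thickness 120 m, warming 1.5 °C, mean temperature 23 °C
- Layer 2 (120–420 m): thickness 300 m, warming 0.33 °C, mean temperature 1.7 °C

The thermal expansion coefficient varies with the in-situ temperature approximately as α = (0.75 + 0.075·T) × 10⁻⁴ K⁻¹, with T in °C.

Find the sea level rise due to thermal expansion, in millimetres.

Layer 1: α = (0.75 + 0.075×23)×10⁻⁴ = 2.475×10⁻⁴ K⁻¹
Layer 2: α = (0.75 + 0.075×1.7)×10⁻⁴ = 0.8775×10⁻⁴ K⁻¹
2.475×10⁻⁴ × 1.5 × 120 = 0.04455 m
120–420 m: 300 × 0.8775×10⁻⁴ × 0.33 = 0.00868725 m
Δh = 0.04455 + 0.00868725 = 0.05323725 m

about 53 mm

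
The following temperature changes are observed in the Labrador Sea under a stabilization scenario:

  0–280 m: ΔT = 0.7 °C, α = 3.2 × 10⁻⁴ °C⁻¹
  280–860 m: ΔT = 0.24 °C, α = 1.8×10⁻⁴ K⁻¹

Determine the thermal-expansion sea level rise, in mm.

280 × 0.7 × 3.2×10⁻⁴ = 0.06272 m
280–860 m: 0.24 × 1.8×10⁻⁴ × 580 = 0.025056 m
Δh = 0.06272 + 0.025056 = 0.087776 m

87.8 mm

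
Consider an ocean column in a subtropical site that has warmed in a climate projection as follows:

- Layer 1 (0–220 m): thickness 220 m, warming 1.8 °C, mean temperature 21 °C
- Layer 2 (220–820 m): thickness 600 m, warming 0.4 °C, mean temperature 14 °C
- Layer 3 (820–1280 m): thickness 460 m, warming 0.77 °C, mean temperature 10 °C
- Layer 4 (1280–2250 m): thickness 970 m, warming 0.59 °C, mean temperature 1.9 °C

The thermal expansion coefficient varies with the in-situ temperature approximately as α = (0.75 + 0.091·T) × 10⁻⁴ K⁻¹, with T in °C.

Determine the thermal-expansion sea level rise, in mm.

270 mm of thermosteric rise

Layer 1: α = (0.75 + 0.091×21)×10⁻⁴ = 2.661×10⁻⁴ K⁻¹
Layer 2: α = (0.75 + 0.091×14)×10⁻⁴ = 2.024×10⁻⁴ K⁻¹
Layer 3: α = (0.75 + 0.091×10)×10⁻⁴ = 1.66×10⁻⁴ K⁻¹
Layer 4: α = (0.75 + 0.091×1.9)×10⁻⁴ = 0.9229×10⁻⁴ K⁻¹
Layer 1: 2.661×10⁻⁴ × 220 × 1.8 = 0.1053756 m
220–820 m: 2.024×10⁻⁴ × 600 × 0.4 = 0.048576 m
1.66×10⁻⁴ × 0.77 × 460 = 0.0587972 m
1280–2250 m: 0.9229×10⁻⁴ × 0.59 × 970 = 0.052817567 m
Δh = 0.1053756 + 0.048576 + 0.0587972 + 0.052817567 = 0.265566367 m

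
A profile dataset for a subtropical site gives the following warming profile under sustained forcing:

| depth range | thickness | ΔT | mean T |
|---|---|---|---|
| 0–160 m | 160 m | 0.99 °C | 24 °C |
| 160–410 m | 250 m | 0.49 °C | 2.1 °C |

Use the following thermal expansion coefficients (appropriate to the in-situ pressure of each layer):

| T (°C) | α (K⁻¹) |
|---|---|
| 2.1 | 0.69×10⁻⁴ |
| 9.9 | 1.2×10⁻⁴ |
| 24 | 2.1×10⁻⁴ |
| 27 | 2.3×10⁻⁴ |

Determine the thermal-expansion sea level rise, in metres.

Layer 1 at 24 °C → α = 2.1×10⁻⁴ K⁻¹
Layer 2 at 2.1 °C → α = 0.69×10⁻⁴ K⁻¹
2.1×10⁻⁴ × 0.99 × 160 = 0.033264 m
Layer 2: 0.49 × 250 × 0.69×10⁻⁴ = 0.0084525 m
Δh = 0.033264 + 0.0084525 = 0.0417165 m ≈ 0.0417 m

0.0417 m of thermosteric rise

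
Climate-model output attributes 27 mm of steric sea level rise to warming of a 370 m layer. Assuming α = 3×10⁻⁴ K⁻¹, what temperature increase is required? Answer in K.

0.243 K

ΔT = Δh/(αH) = 0.027 / (3×10⁻⁴ × 370) ≈ 0.2432 K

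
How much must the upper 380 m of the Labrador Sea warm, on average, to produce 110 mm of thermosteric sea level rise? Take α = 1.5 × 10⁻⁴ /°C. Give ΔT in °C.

ΔT = Δh/(αH) = 0.11 / (1.5×10⁻⁴ × 380) ≈ 1.930 °C

ΔT ≈ 1.93 °C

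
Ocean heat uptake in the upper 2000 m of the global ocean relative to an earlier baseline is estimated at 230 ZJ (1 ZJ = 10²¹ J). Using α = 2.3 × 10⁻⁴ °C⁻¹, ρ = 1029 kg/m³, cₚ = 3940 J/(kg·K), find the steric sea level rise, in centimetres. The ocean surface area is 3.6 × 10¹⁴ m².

3.62 cm

Per unit area: Q = 230×10²¹ / (3.6×10¹⁴) ≈ 6.389×10⁸ J/m²
Δh = αQ/(ρcₚ) = 2.3×10⁻⁴ × 6.389×10⁸ / (1029 × 3940) ≈ 0.036245 m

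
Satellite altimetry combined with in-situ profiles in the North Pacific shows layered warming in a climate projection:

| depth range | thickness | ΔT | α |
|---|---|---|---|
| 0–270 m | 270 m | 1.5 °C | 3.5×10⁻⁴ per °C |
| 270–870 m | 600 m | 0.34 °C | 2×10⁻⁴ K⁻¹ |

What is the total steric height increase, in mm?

1.5 × 270 × 3.5×10⁻⁴ = 0.14175 m
600 × 0.34 × 2×10⁻⁴ = 0.04080 m
Δh = 0.14175 + 0.04080 = 0.18255 m ≈ 183 mm

183 mm of thermosteric rise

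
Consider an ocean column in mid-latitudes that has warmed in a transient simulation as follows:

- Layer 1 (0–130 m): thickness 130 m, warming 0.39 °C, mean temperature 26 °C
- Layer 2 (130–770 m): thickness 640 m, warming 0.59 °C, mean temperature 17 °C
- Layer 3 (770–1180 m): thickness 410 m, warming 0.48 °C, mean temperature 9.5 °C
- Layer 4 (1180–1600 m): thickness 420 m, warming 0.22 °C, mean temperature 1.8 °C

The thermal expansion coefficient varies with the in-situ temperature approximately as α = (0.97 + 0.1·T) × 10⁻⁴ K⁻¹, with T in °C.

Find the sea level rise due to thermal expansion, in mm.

Layer 1: α = (0.97 + 0.1×26)×10⁻⁴ = 3.57×10⁻⁴ K⁻¹
Layer 2: α = (0.97 + 0.1×17)×10⁻⁴ = 2.67×10⁻⁴ K⁻¹
Layer 3: α = (0.97 + 0.1×9.5)×10⁻⁴ = 1.92×10⁻⁴ K⁻¹
Layer 4: α = (0.97 + 0.1×1.8)×10⁻⁴ = 1.15×10⁻⁴ K⁻¹
Layer 1: 3.57×10⁻⁴ × 0.39 × 130 = 0.0180999 m
130–770 m: 0.59 × 2.67×10⁻⁴ × 640 = 0.1008192 m
410 × 1.92×10⁻⁴ × 0.48 = 0.0377856 m
1180–1600 m: 1.15×10⁻⁴ × 0.22 × 420 = 0.010626 m
Δh = 0.0180999 + 0.1008192 + 0.0377856 + 0.010626 = 0.1673307 m

about 170 mm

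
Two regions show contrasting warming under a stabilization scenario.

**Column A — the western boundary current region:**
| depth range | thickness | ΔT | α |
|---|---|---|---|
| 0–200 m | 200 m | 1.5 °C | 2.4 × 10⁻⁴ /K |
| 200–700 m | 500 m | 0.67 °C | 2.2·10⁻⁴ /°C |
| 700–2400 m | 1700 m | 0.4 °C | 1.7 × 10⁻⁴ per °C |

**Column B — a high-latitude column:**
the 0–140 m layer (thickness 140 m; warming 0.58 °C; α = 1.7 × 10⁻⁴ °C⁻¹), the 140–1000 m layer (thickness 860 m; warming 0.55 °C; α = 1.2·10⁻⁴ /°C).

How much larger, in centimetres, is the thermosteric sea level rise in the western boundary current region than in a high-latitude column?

19.1 cm larger

A Layer 1: 200 × 2.4×10⁻⁴ × 1.5 = 0.07200 m
A 0.67 × 500 × 2.2×10⁻⁴ = 0.07370 m
A 700–2400 m: 0.4 × 1700 × 1.7×10⁻⁴ = 0.11560 m
A total: 0.26130 m
B 0–140 m: 140 × 0.58 × 1.7×10⁻⁴ = 0.013804 m
B 860 × 0.55 × 1.2×10⁻⁴ = 0.05676 m
B total: 0.070564 m
Difference: 0.26130 − 0.070564 = 0.190736 m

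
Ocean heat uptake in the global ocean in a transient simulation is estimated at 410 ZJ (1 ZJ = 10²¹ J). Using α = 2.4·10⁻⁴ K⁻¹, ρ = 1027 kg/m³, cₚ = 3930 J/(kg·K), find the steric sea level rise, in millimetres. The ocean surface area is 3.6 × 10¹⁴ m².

Per unit area: Q = 410×10²¹ / (3.6×10¹⁴) ≈ 1.139×10⁹ J/m²
Δh = αQ/(ρcₚ) = 2.4×10⁻⁴ × 1.139×10⁹ / (1027 × 3930) ≈ 0.067729 m

Δh = 67.7 mm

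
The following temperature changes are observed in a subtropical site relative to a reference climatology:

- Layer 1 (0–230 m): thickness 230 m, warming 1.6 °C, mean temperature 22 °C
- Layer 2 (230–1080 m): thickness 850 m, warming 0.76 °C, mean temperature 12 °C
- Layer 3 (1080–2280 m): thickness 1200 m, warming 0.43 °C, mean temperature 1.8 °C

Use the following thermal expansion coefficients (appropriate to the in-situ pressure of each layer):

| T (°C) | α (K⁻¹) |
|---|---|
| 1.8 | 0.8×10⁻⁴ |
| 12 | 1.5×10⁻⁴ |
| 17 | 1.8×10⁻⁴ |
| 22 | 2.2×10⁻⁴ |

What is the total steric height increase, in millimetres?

Δh = 220 mm

Layer 1 at 22 °C → α = 2.2×10⁻⁴ K⁻¹
Layer 2 at 12 °C → α = 1.5×10⁻⁴ K⁻¹
Layer 3 at 1.8 °C → α = 0.8×10⁻⁴ K⁻¹
Layer 1: 2.2×10⁻⁴ × 1.6 × 230 = 0.08096 m
230–1080 m: 1.5×10⁻⁴ × 850 × 0.76 = 0.09690 m
0.43 × 1200 × 0.8×10⁻⁴ = 0.04128 m
Δh = 0.08096 + 0.09690 + 0.04128 = 0.21914 m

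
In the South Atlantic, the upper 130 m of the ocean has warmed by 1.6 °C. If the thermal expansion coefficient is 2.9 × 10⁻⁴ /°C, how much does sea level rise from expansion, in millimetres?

Δh = αΔT·H = 2.9×10⁻⁴ × 1.6 × 130 = 0.06032 m

60.3 mm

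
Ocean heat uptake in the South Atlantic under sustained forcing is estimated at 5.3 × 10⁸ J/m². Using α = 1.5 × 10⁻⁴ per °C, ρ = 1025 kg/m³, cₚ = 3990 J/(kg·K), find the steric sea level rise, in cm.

about 1.9 cm

Δh = αQ/(ρcₚ) = 1.5×10⁻⁴ × 5.3×10⁸ / (1025 × 3990) ≈ 0.019439 m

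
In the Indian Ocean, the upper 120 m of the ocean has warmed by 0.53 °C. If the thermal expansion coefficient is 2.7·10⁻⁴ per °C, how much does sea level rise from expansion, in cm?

Δh = αΔT·H = 2.7×10⁻⁴ × 0.53 × 120 = 0.017172 m

1.7 cm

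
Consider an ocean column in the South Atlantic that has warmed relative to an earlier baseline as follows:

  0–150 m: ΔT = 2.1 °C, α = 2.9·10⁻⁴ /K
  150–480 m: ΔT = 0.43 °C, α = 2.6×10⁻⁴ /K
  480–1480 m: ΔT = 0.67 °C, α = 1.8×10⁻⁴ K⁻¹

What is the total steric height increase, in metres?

Δh ≈ 0.249 m

Layer 1: 150 × 2.9×10⁻⁴ × 2.1 = 0.09135 m
Layer 2: 330 × 2.6×10⁻⁴ × 0.43 = 0.036894 m
480–1480 m: 1000 × 0.67 × 1.8×10⁻⁴ = 0.12060 m
Δh = 0.09135 + 0.036894 + 0.12060 = 0.248844 m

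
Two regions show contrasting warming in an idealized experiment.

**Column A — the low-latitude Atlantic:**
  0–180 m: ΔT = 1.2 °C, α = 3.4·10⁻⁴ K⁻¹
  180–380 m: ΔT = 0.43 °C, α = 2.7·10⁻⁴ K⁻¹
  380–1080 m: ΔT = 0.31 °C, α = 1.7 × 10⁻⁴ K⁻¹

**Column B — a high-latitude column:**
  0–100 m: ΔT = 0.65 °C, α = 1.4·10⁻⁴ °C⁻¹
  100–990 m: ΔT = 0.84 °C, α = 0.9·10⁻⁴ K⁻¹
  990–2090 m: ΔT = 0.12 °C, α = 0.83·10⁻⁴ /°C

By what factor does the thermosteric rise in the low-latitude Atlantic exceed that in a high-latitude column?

A 0–180 m: 1.2 × 180 × 3.4×10⁻⁴ = 0.07344 m
A Layer 2: 2.7×10⁻⁴ × 0.43 × 200 = 0.02322 m
A Layer 3: 700 × 1.7×10⁻⁴ × 0.31 = 0.03689 m
A total: 0.13355 m
B 0.65 × 1.4×10⁻⁴ × 100 = 0.00910 m
B Layer 2: 890 × 0.9×10⁻⁴ × 0.84 = 0.067284 m
B Layer 3: 0.83×10⁻⁴ × 0.12 × 1100 = 0.010956 m
B total: 0.08734 m
Ratio: 0.13355 / 0.08734 ≈ 1.529

≈ 1.53×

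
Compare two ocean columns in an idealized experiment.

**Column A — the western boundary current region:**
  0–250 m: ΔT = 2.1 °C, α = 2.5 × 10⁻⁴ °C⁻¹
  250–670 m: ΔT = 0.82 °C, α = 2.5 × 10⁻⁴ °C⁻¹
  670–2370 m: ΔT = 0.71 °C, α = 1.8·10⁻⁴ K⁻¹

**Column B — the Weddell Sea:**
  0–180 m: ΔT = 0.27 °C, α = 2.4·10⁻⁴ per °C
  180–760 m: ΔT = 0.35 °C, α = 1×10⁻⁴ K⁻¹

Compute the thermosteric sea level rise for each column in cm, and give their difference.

A Layer 1: 2.1 × 250 × 2.5×10⁻⁴ = 0.13125 m
A 0.82 × 420 × 2.5×10⁻⁴ = 0.08610 m
A 670–2370 m: 1700 × 0.71 × 1.8×10⁻⁴ = 0.21726 m
A total: 0.43461 m
B 0.27 × 180 × 2.4×10⁻⁴ = 0.011664 m
B 180–760 m: 1×10⁻⁴ × 0.35 × 580 = 0.02030 m
B total: 0.031964 m
Difference: 0.43461 − 0.031964 = 0.402646 m

A: 43 cm; B: 3.2 cm; difference 40 cm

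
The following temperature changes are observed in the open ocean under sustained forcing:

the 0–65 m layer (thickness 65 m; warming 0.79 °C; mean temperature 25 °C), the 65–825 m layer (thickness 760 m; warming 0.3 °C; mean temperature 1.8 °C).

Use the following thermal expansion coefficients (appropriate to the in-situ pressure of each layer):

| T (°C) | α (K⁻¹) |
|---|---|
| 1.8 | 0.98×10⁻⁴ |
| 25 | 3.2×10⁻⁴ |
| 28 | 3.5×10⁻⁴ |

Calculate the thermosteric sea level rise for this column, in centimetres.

Layer 1 at 25 °C → α = 3.2×10⁻⁴ K⁻¹
Layer 2 at 1.8 °C → α = 0.98×10⁻⁴ K⁻¹
0–65 m: 0.79 × 65 × 3.2×10⁻⁴ = 0.016432 m
760 × 0.98×10⁻⁴ × 0.3 = 0.022344 m
Δh = 0.016432 + 0.022344 = 0.038776 m

Δh = 3.88 cm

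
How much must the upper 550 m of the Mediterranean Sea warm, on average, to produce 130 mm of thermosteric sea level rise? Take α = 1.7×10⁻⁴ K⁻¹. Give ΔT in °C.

ΔT = Δh/(αH) = 0.13 / (1.7×10⁻⁴ × 550) ≈ 1.390 °C

1.4 °C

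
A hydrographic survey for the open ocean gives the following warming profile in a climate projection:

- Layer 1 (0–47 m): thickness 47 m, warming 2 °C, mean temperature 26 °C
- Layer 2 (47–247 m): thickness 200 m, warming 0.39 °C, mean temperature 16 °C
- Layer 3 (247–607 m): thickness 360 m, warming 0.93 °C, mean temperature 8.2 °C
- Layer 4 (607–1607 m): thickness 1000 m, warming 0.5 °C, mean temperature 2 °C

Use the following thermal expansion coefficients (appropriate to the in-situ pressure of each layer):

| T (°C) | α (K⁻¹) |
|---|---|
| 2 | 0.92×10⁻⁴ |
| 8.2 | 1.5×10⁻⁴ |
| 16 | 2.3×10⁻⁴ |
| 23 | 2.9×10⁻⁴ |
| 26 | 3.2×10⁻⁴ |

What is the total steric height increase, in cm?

14 cm

Layer 1 at 26 °C → α = 3.2×10⁻⁴ K⁻¹
Layer 2 at 16 °C → α = 2.3×10⁻⁴ K⁻¹
Layer 3 at 8.2 °C → α = 1.5×10⁻⁴ K⁻¹
Layer 4 at 2 °C → α = 0.92×10⁻⁴ K⁻¹
0–47 m: 2 × 3.2×10⁻⁴ × 47 = 0.03008 m
47–247 m: 200 × 2.3×10⁻⁴ × 0.39 = 0.01794 m
Layer 3: 0.93 × 360 × 1.5×10⁻⁴ = 0.05022 m
1000 × 0.92×10⁻⁴ × 0.5 = 0.04600 m
Δh = 0.03008 + 0.01794 + 0.05022 + 0.04600 = 0.14424 m ≈ 14 cm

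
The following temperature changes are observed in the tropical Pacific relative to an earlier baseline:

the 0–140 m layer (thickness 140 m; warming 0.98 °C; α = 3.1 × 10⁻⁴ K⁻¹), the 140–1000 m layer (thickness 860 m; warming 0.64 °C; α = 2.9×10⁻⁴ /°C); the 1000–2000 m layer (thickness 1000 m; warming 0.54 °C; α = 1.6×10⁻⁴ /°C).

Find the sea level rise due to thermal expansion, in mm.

Δh ≈ 289 mm

0–140 m: 0.98 × 140 × 3.1×10⁻⁴ = 0.042532 m
140–1000 m: 0.64 × 2.9×10⁻⁴ × 860 = 0.159616 m
1000–2000 m: 0.54 × 1000 × 1.6×10⁻⁴ = 0.08640 m
Δh = 0.042532 + 0.159616 + 0.08640 = 0.288548 m ≈ 289 mm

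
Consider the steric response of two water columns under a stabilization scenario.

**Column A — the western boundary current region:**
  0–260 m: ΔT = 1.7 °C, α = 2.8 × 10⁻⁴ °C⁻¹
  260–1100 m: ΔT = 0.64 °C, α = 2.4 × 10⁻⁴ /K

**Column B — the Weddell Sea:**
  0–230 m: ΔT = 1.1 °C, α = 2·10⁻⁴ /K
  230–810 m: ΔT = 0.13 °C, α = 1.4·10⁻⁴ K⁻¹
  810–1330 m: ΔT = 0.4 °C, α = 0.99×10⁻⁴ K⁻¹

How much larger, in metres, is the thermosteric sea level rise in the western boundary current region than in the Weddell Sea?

0.17 m

A 0–260 m: 260 × 1.7 × 2.8×10⁻⁴ = 0.12376 m
A 260–1100 m: 0.64 × 2.4×10⁻⁴ × 840 = 0.129024 m
A total: 0.252784 m
B 1.1 × 2×10⁻⁴ × 230 = 0.05060 m
B Layer 2: 1.4×10⁻⁴ × 580 × 0.13 = 0.010556 m
B 810–1330 m: 520 × 0.99×10⁻⁴ × 0.4 = 0.020592 m
B total: 0.081748 m
Difference: 0.252784 − 0.081748 = 0.171036 m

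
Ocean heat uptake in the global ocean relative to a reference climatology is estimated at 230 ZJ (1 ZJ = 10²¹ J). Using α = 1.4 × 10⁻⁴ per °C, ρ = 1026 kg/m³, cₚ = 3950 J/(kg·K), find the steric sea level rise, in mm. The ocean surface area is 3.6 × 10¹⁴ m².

Δh ≈ 22.1 mm

Per unit area: Q = 230×10²¹ / (3.6×10¹⁴) ≈ 6.389×10⁸ J/m²
Δh = αQ/(ρcₚ) = 1.4×10⁻⁴ × 6.389×10⁸ / (1026 × 3950) ≈ 0.022071 m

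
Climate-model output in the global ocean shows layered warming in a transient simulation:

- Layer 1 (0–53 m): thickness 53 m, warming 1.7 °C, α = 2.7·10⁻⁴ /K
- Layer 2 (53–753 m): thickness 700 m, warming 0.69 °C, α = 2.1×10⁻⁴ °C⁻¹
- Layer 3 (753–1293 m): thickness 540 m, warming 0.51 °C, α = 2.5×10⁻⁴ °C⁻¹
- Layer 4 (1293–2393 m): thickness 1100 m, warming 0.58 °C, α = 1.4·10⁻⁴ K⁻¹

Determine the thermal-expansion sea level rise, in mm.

Δh ≈ 284 mm

1.7 × 2.7×10⁻⁴ × 53 = 0.024327 m
53–753 m: 0.69 × 700 × 2.1×10⁻⁴ = 0.10143 m
Layer 3: 2.5×10⁻⁴ × 0.51 × 540 = 0.06885 m
Layer 4: 0.58 × 1100 × 1.4×10⁻⁴ = 0.08932 m
Δh = 0.024327 + 0.10143 + 0.06885 + 0.08932 = 0.283927 m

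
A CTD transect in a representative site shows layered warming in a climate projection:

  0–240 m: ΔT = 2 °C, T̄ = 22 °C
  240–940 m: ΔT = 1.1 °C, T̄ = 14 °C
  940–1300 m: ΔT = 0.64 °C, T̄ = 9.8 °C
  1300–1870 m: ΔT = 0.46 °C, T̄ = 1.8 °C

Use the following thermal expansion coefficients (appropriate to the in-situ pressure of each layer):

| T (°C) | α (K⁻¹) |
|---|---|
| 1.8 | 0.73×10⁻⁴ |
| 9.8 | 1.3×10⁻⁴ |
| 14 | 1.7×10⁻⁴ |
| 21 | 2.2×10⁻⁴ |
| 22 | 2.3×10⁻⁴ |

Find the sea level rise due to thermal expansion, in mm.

Layer 1 at 22 °C → α = 2.3×10⁻⁴ K⁻¹
Layer 2 at 14 °C → α = 1.7×10⁻⁴ K⁻¹
Layer 3 at 9.8 °C → α = 1.3×10⁻⁴ K⁻¹
Layer 4 at 1.8 °C → α = 0.73×10⁻⁴ K⁻¹
2.3×10⁻⁴ × 240 × 2 = 0.11040 m
700 × 1.1 × 1.7×10⁻⁴ = 0.13090 m
940–1300 m: 1.3×10⁻⁴ × 360 × 0.64 = 0.029952 m
1300–1870 m: 0.46 × 570 × 0.73×10⁻⁴ = 0.0191406 m
Δh = 0.11040 + 0.13090 + 0.029952 + 0.0191406 = 0.2903926 m

290 mm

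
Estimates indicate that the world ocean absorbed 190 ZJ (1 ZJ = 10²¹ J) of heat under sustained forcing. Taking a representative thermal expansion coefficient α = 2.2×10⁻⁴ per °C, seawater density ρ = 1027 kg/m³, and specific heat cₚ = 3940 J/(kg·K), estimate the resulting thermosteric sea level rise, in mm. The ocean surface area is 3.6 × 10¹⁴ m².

Per unit area: Q = 190×10²¹ / (3.6×10¹⁴) ≈ 5.278×10⁸ J/m²
Δh = αQ/(ρcₚ) = 2.2×10⁻⁴ × 5.278×10⁸ / (1027 × 3940) ≈ 0.028696 m

28.7 mm of thermosteric rise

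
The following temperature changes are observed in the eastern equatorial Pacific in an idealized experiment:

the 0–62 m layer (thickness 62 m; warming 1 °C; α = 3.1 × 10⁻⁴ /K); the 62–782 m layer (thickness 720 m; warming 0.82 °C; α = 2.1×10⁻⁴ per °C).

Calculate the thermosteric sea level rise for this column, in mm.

Layer 1: 62 × 1 × 3.1×10⁻⁴ = 0.01922 m
62–782 m: 0.82 × 2.1×10⁻⁴ × 720 = 0.123984 m
Δh = 0.01922 + 0.123984 = 0.143204 m

about 143 mm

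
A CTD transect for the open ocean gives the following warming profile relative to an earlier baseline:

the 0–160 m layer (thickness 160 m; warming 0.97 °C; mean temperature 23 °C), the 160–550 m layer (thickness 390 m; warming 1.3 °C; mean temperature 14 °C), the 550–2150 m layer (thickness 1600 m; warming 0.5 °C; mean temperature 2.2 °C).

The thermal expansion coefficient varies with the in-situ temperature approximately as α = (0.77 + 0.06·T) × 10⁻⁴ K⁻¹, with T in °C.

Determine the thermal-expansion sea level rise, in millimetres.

about 187 mm

Layer 1: α = (0.77 + 0.06×23)×10⁻⁴ = 2.15×10⁻⁴ K⁻¹
Layer 2: α = (0.77 + 0.06×14)×10⁻⁴ = 1.61×10⁻⁴ K⁻¹
Layer 3: α = (0.77 + 0.06×2.2)×10⁻⁴ = 0.902×10⁻⁴ K⁻¹
0.97 × 2.15×10⁻⁴ × 160 = 0.033368 m
160–550 m: 1.3 × 390 × 1.61×10⁻⁴ = 0.081627 m
Layer 3: 0.5 × 0.902×10⁻⁴ × 1600 = 0.07216 m
Δh = 0.033368 + 0.081627 + 0.07216 = 0.187155 m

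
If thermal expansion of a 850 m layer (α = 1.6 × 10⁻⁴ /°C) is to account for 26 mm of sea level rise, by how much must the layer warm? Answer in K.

ΔT = Δh/(αH) = 0.026 / (1.6×10⁻⁴ × 850) ≈ 0.1912 K

0.191 K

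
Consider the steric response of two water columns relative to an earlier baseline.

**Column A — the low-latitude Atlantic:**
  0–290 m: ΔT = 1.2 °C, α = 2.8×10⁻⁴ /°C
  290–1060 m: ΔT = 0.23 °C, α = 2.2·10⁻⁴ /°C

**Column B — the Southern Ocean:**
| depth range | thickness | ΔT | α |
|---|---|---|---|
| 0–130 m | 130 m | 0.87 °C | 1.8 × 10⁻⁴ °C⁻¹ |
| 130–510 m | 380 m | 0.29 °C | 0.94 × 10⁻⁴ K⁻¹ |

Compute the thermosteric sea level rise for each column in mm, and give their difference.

Δh_A ≈ 140 mm, Δh_B ≈ 31 mm; difference ≈ 110 mm

A 1.2 × 2.8×10⁻⁴ × 290 = 0.09744 m
A 2.2×10⁻⁴ × 770 × 0.23 = 0.038962 m
A total: 0.136402 m
B 0–130 m: 0.87 × 1.8×10⁻⁴ × 130 = 0.020358 m
B 0.29 × 0.94×10⁻⁴ × 380 = 0.0103588 m
B total: 0.0307168 m
Difference: 0.136402 − 0.0307168 = 0.1056852 m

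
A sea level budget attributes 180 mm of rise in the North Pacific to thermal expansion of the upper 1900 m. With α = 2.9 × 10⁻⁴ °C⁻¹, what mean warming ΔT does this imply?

ΔT = Δh/(αH) = 0.18 / (2.9×10⁻⁴ × 1900) ≈ 0.3267 °C

0.33 °C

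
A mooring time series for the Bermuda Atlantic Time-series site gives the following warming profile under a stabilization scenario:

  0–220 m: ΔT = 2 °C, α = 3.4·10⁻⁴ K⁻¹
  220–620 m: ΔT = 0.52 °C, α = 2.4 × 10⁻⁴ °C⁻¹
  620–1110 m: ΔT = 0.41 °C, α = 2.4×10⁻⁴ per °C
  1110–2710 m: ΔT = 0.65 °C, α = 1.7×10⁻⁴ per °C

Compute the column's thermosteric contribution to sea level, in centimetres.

220 × 2 × 3.4×10⁻⁴ = 0.14960 m
0.52 × 400 × 2.4×10⁻⁴ = 0.04992 m
2.4×10⁻⁴ × 490 × 0.41 = 0.048216 m
1110–2710 m: 1600 × 1.7×10⁻⁴ × 0.65 = 0.17680 m
Δh = 0.14960 + 0.04992 + 0.048216 + 0.17680 = 0.424536 m

Δh ≈ 42.5 cm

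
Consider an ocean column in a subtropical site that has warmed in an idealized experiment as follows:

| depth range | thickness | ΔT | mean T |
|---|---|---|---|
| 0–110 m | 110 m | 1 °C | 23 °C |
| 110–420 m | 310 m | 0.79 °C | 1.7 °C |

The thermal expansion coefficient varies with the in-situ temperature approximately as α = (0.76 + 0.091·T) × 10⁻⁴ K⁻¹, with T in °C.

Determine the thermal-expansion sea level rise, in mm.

53.8 mm of thermosteric rise

Layer 1: α = (0.76 + 0.091×23)×10⁻⁴ = 2.853×10⁻⁴ K⁻¹
Layer 2: α = (0.76 + 0.091×1.7)×10⁻⁴ = 0.9147×10⁻⁴ K⁻¹
1 × 2.853×10⁻⁴ × 110 = 0.031383 m
110–420 m: 310 × 0.79 × 0.9147×10⁻⁴ = 0.022401003 m
Δh = 0.031383 + 0.022401003 = 0.053784003 m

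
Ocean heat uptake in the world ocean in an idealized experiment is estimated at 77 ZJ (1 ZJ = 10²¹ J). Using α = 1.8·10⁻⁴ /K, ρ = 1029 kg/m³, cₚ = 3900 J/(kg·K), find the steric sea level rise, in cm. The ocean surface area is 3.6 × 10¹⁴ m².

Δh = 0.959 cm

Per unit area: Q = 77×10²¹ / (3.6×10¹⁴) ≈ 2.139×10⁸ J/m²
Δh = αQ/(ρcₚ) = 1.8×10⁻⁴ × 2.139×10⁸ / (1029 × 3900) ≈ 0.0095941 m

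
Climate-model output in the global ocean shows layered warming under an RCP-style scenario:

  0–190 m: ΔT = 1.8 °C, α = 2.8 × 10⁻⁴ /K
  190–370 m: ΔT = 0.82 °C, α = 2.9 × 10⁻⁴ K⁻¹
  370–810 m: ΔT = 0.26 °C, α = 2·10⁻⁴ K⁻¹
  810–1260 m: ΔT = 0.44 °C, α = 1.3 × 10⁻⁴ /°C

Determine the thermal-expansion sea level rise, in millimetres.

Δh ≈ 190 mm

Layer 1: 190 × 1.8 × 2.8×10⁻⁴ = 0.09576 m
Layer 2: 0.82 × 180 × 2.9×10⁻⁴ = 0.042804 m
Layer 3: 440 × 2×10⁻⁴ × 0.26 = 0.02288 m
450 × 0.44 × 1.3×10⁻⁴ = 0.02574 m
Δh = 0.09576 + 0.042804 + 0.02288 + 0.02574 = 0.187184 m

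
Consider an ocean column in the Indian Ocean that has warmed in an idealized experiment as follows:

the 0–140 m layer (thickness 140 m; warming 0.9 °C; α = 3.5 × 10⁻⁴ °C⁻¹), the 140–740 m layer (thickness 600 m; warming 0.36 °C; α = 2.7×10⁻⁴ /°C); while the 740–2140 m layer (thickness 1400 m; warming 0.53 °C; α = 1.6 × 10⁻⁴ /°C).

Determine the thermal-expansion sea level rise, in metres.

140 × 0.9 × 3.5×10⁻⁴ = 0.04410 m
0.36 × 600 × 2.7×10⁻⁴ = 0.05832 m
740–2140 m: 1.6×10⁻⁴ × 0.53 × 1400 = 0.11872 m
Δh = 0.04410 + 0.05832 + 0.11872 = 0.22114 m ≈ 0.22 m

about 0.22 m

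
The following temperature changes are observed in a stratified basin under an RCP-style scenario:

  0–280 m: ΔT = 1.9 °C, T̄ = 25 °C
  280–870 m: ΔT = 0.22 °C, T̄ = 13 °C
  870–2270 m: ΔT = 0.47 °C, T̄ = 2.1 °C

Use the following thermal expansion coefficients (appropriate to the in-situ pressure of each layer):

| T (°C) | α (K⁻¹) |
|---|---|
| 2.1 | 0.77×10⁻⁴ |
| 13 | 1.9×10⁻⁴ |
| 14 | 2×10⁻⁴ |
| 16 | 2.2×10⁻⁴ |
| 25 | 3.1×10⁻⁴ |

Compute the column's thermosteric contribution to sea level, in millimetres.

Layer 1 at 25 °C → α = 3.1×10⁻⁴ K⁻¹
Layer 2 at 13 °C → α = 1.9×10⁻⁴ K⁻¹
Layer 3 at 2.1 °C → α = 0.77×10⁻⁴ K⁻¹
280 × 3.1×10⁻⁴ × 1.9 = 0.16492 m
280–870 m: 1.9×10⁻⁴ × 590 × 0.22 = 0.024662 m
Layer 3: 0.77×10⁻⁴ × 1400 × 0.47 = 0.050666 m
Δh = 0.16492 + 0.024662 + 0.050666 = 0.240248 m

240 mm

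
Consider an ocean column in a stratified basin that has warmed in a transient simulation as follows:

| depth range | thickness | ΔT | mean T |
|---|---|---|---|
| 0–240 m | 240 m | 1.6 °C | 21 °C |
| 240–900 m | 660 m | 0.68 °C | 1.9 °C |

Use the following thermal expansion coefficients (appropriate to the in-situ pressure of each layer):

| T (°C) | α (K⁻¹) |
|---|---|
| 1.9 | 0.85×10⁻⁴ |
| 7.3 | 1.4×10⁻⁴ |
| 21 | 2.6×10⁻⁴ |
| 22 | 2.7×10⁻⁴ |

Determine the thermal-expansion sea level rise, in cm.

Δh ≈ 13.8 cm

Layer 1 at 21 °C → α = 2.6×10⁻⁴ K⁻¹
Layer 2 at 1.9 °C → α = 0.85×10⁻⁴ K⁻¹
240 × 2.6×10⁻⁴ × 1.6 = 0.09984 m
0.68 × 660 × 0.85×10⁻⁴ = 0.038148 m
Δh = 0.09984 + 0.038148 = 0.137988 m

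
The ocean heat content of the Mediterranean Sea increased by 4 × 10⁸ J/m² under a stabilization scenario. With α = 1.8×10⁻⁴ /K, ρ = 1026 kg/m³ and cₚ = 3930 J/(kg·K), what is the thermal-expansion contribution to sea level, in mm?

Δh = αQ/(ρcₚ) = 1.8×10⁻⁴ × 4×10⁸ / (1026 × 3930) ≈ 0.017856 m

17.9 mm of thermosteric rise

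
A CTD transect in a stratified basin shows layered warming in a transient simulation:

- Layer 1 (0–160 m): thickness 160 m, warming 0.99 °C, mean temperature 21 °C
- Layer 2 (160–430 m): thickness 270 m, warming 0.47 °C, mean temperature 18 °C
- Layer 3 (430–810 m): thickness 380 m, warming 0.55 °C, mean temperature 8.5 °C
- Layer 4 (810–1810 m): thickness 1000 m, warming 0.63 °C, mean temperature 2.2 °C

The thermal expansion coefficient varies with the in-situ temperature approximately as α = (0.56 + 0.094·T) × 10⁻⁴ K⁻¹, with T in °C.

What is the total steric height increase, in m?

Δh = 0.145 m

Layer 1: α = (0.56 + 0.094×21)×10⁻⁴ = 2.534×10⁻⁴ K⁻¹
Layer 2: α = (0.56 + 0.094×18)×10⁻⁴ = 2.252×10⁻⁴ K⁻¹
Layer 3: α = (0.56 + 0.094×8.5)×10⁻⁴ = 1.359×10⁻⁴ K⁻¹
Layer 4: α = (0.56 + 0.094×2.2)×10⁻⁴ = 0.7668×10⁻⁴ K⁻¹
0–160 m: 160 × 0.99 × 2.534×10⁻⁴ = 0.04013856 m
Layer 2: 270 × 2.252×10⁻⁴ × 0.47 = 0.02857788 m
Layer 3: 0.55 × 380 × 1.359×10⁻⁴ = 0.0284031 m
810–1810 m: 1000 × 0.7668×10⁻⁴ × 0.63 = 0.0483084 m
Δh = 0.04013856 + 0.02857788 + 0.0284031 + 0.0483084 = 0.14542794 m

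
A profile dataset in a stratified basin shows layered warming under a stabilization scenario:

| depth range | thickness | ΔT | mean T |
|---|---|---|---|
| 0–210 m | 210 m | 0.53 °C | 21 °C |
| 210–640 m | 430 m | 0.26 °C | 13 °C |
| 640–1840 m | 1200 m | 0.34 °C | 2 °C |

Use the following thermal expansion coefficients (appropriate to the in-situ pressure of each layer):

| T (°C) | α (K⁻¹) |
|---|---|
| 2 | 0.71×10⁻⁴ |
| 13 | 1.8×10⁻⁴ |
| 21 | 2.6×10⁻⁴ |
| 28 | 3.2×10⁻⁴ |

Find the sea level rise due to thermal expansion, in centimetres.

Layer 1 at 21 °C → α = 2.6×10⁻⁴ K⁻¹
Layer 2 at 13 °C → α = 1.8×10⁻⁴ K⁻¹
Layer 3 at 2 °C → α = 0.71×10⁻⁴ K⁻¹
0–210 m: 2.6×10⁻⁴ × 0.53 × 210 = 0.028938 m
0.26 × 430 × 1.8×10⁻⁴ = 0.020124 m
Layer 3: 0.34 × 1200 × 0.71×10⁻⁴ = 0.028968 m
Δh = 0.028938 + 0.020124 + 0.028968 = 0.07803 m ≈ 7.80 cm

7.80 cm of thermosteric rise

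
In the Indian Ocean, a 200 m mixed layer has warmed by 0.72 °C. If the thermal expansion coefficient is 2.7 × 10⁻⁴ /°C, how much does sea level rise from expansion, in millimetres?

Δh = αΔT·H = 2.7×10⁻⁴ × 0.72 × 200 = 0.03888 m

about 38.9 mm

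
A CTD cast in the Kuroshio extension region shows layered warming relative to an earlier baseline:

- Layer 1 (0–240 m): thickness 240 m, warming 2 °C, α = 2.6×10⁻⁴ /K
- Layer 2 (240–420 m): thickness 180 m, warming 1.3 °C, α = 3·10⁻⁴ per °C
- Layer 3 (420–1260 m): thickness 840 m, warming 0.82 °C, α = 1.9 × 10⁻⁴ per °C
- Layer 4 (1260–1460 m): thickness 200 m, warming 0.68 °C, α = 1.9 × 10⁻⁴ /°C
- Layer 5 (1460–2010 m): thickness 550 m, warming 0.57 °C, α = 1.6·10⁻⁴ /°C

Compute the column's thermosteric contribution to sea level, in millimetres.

Layer 1: 2.6×10⁻⁴ × 240 × 2 = 0.12480 m
240–420 m: 1.3 × 180 × 3×10⁻⁴ = 0.07020 m
420–1260 m: 1.9×10⁻⁴ × 840 × 0.82 = 0.130872 m
Layer 4: 1.9×10⁻⁴ × 0.68 × 200 = 0.02584 m
550 × 1.6×10⁻⁴ × 0.57 = 0.05016 m
Δh = 0.12480 + 0.07020 + 0.130872 + 0.02584 + 0.05016 = 0.401872 m ≈ 402 mm

Δh ≈ 402 mm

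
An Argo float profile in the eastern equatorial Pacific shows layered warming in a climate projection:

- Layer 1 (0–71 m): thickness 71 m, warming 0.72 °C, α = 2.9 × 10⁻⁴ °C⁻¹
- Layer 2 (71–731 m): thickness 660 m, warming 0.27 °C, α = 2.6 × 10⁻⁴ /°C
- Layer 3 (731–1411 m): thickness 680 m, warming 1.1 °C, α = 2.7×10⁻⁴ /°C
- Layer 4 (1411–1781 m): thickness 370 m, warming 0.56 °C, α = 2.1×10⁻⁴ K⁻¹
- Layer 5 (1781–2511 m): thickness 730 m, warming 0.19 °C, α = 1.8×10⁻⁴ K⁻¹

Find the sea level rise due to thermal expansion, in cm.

Layer 1: 0.72 × 2.9×10⁻⁴ × 71 = 0.0148248 m
660 × 0.27 × 2.6×10⁻⁴ = 0.046332 m
1.1 × 680 × 2.7×10⁻⁴ = 0.20196 m
Layer 4: 370 × 0.56 × 2.1×10⁻⁴ = 0.043512 m
730 × 1.8×10⁻⁴ × 0.19 = 0.024966 m
Δh = 0.0148248 + 0.046332 + 0.20196 + 0.043512 + 0.024966 = 0.3315948 m

about 33.2 cm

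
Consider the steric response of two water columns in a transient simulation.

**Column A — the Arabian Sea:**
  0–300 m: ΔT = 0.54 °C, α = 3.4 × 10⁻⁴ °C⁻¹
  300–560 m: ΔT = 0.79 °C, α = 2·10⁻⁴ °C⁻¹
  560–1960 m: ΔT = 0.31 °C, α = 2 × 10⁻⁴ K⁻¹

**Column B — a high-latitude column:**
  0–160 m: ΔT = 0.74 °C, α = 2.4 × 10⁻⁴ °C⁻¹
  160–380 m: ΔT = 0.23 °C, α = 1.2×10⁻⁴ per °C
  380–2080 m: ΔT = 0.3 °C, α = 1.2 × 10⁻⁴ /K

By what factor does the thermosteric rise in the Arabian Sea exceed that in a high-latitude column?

A 300 × 3.4×10⁻⁴ × 0.54 = 0.05508 m
A 300–560 m: 260 × 0.79 × 2×10⁻⁴ = 0.04108 m
A Layer 3: 2×10⁻⁴ × 0.31 × 1400 = 0.08680 m
A total: 0.18296 m
B 0.74 × 2.4×10⁻⁴ × 160 = 0.028416 m
B 220 × 0.23 × 1.2×10⁻⁴ = 0.006072 m
B 380–2080 m: 1.2×10⁻⁴ × 0.3 × 1700 = 0.06120 m
B total: 0.095688 m
Ratio: 0.18296 / 0.095688 ≈ 1.912

≈ 1.9×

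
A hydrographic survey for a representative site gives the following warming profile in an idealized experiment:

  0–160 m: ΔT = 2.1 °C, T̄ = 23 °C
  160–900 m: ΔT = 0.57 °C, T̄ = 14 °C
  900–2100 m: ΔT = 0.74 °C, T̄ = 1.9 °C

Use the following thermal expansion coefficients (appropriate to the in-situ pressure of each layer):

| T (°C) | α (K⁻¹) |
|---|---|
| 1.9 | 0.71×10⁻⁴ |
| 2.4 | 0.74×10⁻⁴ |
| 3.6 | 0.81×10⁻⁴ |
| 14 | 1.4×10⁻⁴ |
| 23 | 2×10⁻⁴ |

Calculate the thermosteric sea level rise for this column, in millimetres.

189 mm

Layer 1 at 23 °C → α = 2×10⁻⁴ K⁻¹
Layer 2 at 14 °C → α = 1.4×10⁻⁴ K⁻¹
Layer 3 at 1.9 °C → α = 0.71×10⁻⁴ K⁻¹
0–160 m: 2.1 × 160 × 2×10⁻⁴ = 0.06720 m
160–900 m: 0.57 × 740 × 1.4×10⁻⁴ = 0.059052 m
900–2100 m: 0.71×10⁻⁴ × 0.74 × 1200 = 0.063048 m
Δh = 0.06720 + 0.059052 + 0.063048 = 0.18930 m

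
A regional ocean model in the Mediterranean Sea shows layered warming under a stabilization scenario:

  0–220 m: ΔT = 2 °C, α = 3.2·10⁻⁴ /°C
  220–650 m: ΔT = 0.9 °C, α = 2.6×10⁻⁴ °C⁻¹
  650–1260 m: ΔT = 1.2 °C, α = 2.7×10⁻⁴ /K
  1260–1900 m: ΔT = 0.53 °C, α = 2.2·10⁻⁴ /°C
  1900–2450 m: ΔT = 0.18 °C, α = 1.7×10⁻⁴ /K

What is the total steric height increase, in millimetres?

Layer 1: 2 × 220 × 3.2×10⁻⁴ = 0.14080 m
Layer 2: 2.6×10⁻⁴ × 430 × 0.9 = 0.10062 m
Layer 3: 610 × 2.7×10⁻⁴ × 1.2 = 0.19764 m
Layer 4: 640 × 2.2×10⁻⁴ × 0.53 = 0.074624 m
1900–2450 m: 1.7×10⁻⁴ × 0.18 × 550 = 0.01683 m
Δh = 0.14080 + 0.10062 + 0.19764 + 0.074624 + 0.01683 = 0.530514 m

531 mm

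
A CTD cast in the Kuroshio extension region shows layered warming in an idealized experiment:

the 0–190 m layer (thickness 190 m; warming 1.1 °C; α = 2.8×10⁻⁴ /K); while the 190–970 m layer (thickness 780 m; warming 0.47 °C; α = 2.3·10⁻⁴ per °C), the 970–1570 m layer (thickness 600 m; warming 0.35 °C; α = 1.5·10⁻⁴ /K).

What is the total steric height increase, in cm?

Δh = 17 cm

1.1 × 2.8×10⁻⁴ × 190 = 0.05852 m
Layer 2: 2.3×10⁻⁴ × 780 × 0.47 = 0.084318 m
1.5×10⁻⁴ × 600 × 0.35 = 0.03150 m
Δh = 0.05852 + 0.084318 + 0.03150 = 0.174338 m ≈ 17 cm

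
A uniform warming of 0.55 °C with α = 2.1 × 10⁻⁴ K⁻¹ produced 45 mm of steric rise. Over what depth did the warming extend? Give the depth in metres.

H = Δh/(αΔT) = 0.045 / (2.1×10⁻⁴ × 0.55) ≈ 389.6 m

about 390 m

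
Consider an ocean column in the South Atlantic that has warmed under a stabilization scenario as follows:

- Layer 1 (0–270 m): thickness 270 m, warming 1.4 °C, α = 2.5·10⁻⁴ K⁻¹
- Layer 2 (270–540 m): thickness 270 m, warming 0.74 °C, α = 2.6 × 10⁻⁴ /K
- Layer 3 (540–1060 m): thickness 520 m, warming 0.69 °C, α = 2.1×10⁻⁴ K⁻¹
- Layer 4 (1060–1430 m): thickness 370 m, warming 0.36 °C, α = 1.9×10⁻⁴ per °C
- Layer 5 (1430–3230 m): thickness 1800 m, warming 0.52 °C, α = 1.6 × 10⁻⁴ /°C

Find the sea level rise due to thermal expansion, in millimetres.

397 mm of thermosteric rise

1.4 × 270 × 2.5×10⁻⁴ = 0.09450 m
Layer 2: 2.6×10⁻⁴ × 270 × 0.74 = 0.051948 m
Layer 3: 0.69 × 2.1×10⁻⁴ × 520 = 0.075348 m
Layer 4: 0.36 × 1.9×10⁻⁴ × 370 = 0.025308 m
Layer 5: 1800 × 1.6×10⁻⁴ × 0.52 = 0.14976 m
Δh = 0.09450 + 0.051948 + 0.075348 + 0.025308 + 0.14976 = 0.396864 m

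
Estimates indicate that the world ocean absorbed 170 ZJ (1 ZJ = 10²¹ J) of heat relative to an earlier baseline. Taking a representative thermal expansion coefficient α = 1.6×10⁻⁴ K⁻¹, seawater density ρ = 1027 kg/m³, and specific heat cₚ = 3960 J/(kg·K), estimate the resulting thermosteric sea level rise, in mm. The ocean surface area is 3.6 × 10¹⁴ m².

Δh = 19 mm

Per unit area: Q = 170×10²¹ / (3.6×10¹⁴) ≈ 4.722×10⁸ J/m²
Δh = αQ/(ρcₚ) = 1.6×10⁻⁴ × 4.722×10⁸ / (1027 × 3960) ≈ 0.018577 m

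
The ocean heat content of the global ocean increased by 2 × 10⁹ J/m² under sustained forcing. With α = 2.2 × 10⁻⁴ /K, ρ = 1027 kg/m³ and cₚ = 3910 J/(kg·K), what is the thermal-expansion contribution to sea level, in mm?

Δh = 110 mm

Δh = αQ/(ρcₚ) = 2.2×10⁻⁴ × 2×10⁹ / (1027 × 3910) ≈ 0.10957 m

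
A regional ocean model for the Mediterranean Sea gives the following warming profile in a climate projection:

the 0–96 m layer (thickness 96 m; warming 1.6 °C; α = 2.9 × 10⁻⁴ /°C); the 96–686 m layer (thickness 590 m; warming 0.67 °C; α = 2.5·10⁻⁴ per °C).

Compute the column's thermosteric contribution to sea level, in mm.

Δh ≈ 140 mm

0–96 m: 96 × 1.6 × 2.9×10⁻⁴ = 0.044544 m
2.5×10⁻⁴ × 590 × 0.67 = 0.098825 m
Δh = 0.044544 + 0.098825 = 0.143369 m ≈ 140 mm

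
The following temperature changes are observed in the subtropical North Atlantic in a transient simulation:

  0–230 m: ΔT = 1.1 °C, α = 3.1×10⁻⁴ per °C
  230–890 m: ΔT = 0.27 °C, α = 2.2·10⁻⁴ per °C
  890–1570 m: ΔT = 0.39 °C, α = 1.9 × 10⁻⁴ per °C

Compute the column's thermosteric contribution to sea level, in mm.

3.1×10⁻⁴ × 230 × 1.1 = 0.07843 m
Layer 2: 0.27 × 660 × 2.2×10⁻⁴ = 0.039204 m
Layer 3: 1.9×10⁻⁴ × 0.39 × 680 = 0.050388 m
Δh = 0.07843 + 0.039204 + 0.050388 = 0.168022 m ≈ 170 mm

170 mm of thermosteric rise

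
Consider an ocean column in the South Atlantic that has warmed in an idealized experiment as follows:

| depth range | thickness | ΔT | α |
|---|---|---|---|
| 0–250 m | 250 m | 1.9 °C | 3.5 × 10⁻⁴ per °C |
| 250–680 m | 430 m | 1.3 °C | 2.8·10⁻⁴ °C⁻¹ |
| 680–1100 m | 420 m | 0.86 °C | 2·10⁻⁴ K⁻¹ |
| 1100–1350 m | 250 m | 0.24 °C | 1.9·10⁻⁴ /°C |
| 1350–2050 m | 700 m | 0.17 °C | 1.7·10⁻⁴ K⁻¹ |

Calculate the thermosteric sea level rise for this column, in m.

0–250 m: 250 × 1.9 × 3.5×10⁻⁴ = 0.16625 m
250–680 m: 430 × 1.3 × 2.8×10⁻⁴ = 0.15652 m
680–1100 m: 420 × 2×10⁻⁴ × 0.86 = 0.07224 m
1100–1350 m: 250 × 0.24 × 1.9×10⁻⁴ = 0.01140 m
1350–2050 m: 700 × 0.17 × 1.7×10⁻⁴ = 0.02023 m
Δh = 0.16625 + 0.15652 + 0.07224 + 0.01140 + 0.02023 = 0.42664 m ≈ 0.427 m

about 0.427 m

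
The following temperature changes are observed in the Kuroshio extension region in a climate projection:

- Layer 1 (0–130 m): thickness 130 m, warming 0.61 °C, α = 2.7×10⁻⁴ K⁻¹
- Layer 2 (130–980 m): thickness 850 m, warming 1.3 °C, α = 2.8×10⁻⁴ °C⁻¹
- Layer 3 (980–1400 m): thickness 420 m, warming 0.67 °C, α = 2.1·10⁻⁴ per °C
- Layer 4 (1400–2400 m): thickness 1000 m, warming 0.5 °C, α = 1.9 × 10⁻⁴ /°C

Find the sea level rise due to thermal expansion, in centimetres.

0–130 m: 0.61 × 2.7×10⁻⁴ × 130 = 0.021411 m
130–980 m: 1.3 × 2.8×10⁻⁴ × 850 = 0.30940 m
Layer 3: 420 × 0.67 × 2.1×10⁻⁴ = 0.059094 m
Layer 4: 1.9×10⁻⁴ × 1000 × 0.5 = 0.09500 m
Δh = 0.021411 + 0.30940 + 0.059094 + 0.09500 = 0.484905 m

48 cm of thermosteric rise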